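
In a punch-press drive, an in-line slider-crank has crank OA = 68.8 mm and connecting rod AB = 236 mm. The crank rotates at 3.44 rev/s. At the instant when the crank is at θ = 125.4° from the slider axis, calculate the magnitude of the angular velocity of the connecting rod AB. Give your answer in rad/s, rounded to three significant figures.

ω = 21.61 rad/s (converted from 3.44 rev/s).
The rod makes angle φ with the slider axis where L sinφ = r sinθ; differentiating, L cosφ·φ̇ = r ω cosθ.
L cosφ = √(L² − r² sin²θ) = 0.22924 m.
|ω_rod| = r ω |cosθ| / √(L² − r² sin²θ) = 0.0688·21.61·0.57928/0.22924 = 3.7577 rad/s.

3.76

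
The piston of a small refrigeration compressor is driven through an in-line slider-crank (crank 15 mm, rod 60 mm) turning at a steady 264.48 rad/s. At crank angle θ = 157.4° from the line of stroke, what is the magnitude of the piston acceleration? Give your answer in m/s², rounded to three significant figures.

781

ω = 264.5 rad/s
x(θ) = r cosθ + √(L² − r² sin²θ); with ω constant, a = ω²·d²x/dθ².
d²x/dθ² = −r cosθ − r²(cos2θ)/√u − r⁴ sin²2θ/(4u^{3/2}),  u = L² − r² sin²θ = 0.00356677 m².
Substituting r = 0.015 m, L = 0.06 m, θ = 157.4°: d²x/dθ² = +0.011164 m.
a = ω²·d²x/dθ² = (264.5)²·(+0.011164) = +780.89 m/s²;  |a| = 780.89 m/s².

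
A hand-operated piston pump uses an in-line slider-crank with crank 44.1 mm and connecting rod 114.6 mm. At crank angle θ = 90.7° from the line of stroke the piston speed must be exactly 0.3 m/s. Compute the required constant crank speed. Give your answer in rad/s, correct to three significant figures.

For an in-line slider-crank, |v_piston| = rω|sinθ|·[1 + r cosθ/√(L² − r² sin²θ)].
With r = 0.0441 m, L = 0.1146 m, θ = 90.7°: the bracketed kinematic factor |dx/dθ| = 0.043872 m.
ω = v/|dx/dθ| = 0.3/0.043872 = 6.8381 rad/s.

6.84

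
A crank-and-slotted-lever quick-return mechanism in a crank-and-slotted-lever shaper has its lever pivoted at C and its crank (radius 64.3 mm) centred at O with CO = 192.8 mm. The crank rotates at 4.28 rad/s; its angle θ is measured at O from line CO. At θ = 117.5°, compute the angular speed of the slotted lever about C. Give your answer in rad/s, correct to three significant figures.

ω = 4.28 rad/s
Crank pin A relative to C: A = (d + r cosθ, r sinθ); lever angle φ = atan2(r sinθ, d + r cosθ).
Differentiating tanφ: φ̇ = rω(d cosθ + r)/(d² + r² + 2dr cosθ).
d² + r² + 2dr cosθ = |CA|² = 0.0298577 m²;  d cosθ + r = -0.024725 m.
|ω_lever| = |0.0643·4.28·-0.024725| / 0.0298577 = 0.2279 rad/s.

0.228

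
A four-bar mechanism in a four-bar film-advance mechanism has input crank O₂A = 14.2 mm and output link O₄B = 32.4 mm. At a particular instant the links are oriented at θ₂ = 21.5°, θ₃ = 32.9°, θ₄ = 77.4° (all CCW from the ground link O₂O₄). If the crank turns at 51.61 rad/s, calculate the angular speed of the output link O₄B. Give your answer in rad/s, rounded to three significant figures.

6.38

ω₂ = 51.61 rad/s
Differentiating the loop-closure r₂e^{iθ₂}+r₃e^{iθ₃}=r₁+r₄e^{iθ₄} gives r₂ω₂e^{iθ₂}+r₃ω₃e^{iθ₃}=r₄ω₄e^{iθ₄}.
Eliminating the other unknown: ω₄ = r₂ω₂ sin(θ₂−θ₃) / [r₄ sin(θ₄−θ₃)].
Numerator sine = -0.19766; denominator sine = +0.70091.
Result = 0.0142·51.61·(-0.19766) / (0.0324·(+0.70091)) = -6.3786 rad/s; magnitude 6.3786 rad/s.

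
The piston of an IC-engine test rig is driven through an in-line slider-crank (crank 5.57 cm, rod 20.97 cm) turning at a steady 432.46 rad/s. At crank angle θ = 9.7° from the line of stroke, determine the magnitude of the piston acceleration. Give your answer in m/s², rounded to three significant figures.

12900

ω = 432.5 rad/s
x(θ) = r cosθ + √(L² − r² sin²θ); with ω constant, a = ω²·d²x/dθ².
d²x/dθ² = −r cosθ − r²(cos2θ)/√u − r⁴ sin²2θ/(4u^{3/2}),  u = L² − r² sin²θ = 0.043886 m².
Substituting r = 0.0557 m, L = 0.2097 m, θ = 9.7°: d²x/dθ² = -0.068901 m.
a = ω²·d²x/dθ² = (432.5)²·(-0.068901) = -12886 m/s²;  |a| = 12886 m/s².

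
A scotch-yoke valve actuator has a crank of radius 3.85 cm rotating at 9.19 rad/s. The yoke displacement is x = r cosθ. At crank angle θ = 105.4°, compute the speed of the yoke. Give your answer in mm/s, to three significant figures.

341

ω = 9.19 rad/s
x = r cosθ ⇒ ẋ = −rω sinθ.
|v| = rω|sinθ| = 0.0385·9.19·|sin 105.4°| = 0.34111 m/s = 341.11 mm/s.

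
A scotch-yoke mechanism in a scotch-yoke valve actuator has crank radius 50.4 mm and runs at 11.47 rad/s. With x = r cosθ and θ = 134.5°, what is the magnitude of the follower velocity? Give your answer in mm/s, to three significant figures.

412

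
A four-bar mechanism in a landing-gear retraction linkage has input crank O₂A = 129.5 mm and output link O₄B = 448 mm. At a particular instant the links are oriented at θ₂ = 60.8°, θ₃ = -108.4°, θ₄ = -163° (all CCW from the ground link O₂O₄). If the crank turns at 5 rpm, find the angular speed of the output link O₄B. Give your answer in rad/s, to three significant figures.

ω₂ = 0.5236 rad/s (from 5 rpm).
Differentiating the loop-closure r₂e^{iθ₂}+r₃e^{iθ₃}=r₁+r₄e^{iθ₄} gives r₂ω₂e^{iθ₂}+r₃ω₃e^{iθ₃}=r₄ω₄e^{iθ₄}.
Eliminating the other unknown: ω₄ = r₂ω₂ sin(θ₂−θ₃) / [r₄ sin(θ₄−θ₃)].
Numerator sine = +0.18738; denominator sine = -0.81513.
Result = 0.1295·0.5236·(+0.18738) / (0.448·(-0.81513)) = -0.034793 rad/s; magnitude 0.034793 rad/s.

0.0348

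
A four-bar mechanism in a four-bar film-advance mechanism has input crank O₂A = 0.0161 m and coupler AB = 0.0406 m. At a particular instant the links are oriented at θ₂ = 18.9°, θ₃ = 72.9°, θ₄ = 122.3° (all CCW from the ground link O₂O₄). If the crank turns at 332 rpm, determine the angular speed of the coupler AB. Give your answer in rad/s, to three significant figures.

17.7

ω₂ = 34.77 rad/s (from 332 rpm).
Differentiating the loop-closure r₂e^{iθ₂}+r₃e^{iθ₃}=r₁+r₄e^{iθ₄} gives r₂ω₂e^{iθ₂}+r₃ω₃e^{iθ₃}=r₄ω₄e^{iθ₄}.
Eliminating the other unknown: ω₃ = r₂ω₂ sin(θ₄−θ₂) / [r₃ sin(θ₃−θ₄)].
Numerator sine = +0.97278; denominator sine = -0.75927.
Result = 0.0161·34.77·(+0.97278) / (0.0406·(-0.75927)) = -17.664 rad/s; magnitude 17.664 rad/s.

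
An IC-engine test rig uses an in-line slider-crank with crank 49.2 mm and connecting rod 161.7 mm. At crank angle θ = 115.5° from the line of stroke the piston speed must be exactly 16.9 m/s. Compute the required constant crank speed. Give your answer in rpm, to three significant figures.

For an in-line slider-crank, |v_piston| = rω|sinθ|·[1 + r cosθ/√(L² − r² sin²θ)].
With r = 0.0492 m, L = 0.1617 m, θ = 115.5°: the bracketed kinematic factor |dx/dθ| = 0.038358 m.
ω = v/|dx/dθ| = 16.9/0.038358 = 440.59 rad/s.
N = 60ω/(2π) = 4207.3 rpm.

4210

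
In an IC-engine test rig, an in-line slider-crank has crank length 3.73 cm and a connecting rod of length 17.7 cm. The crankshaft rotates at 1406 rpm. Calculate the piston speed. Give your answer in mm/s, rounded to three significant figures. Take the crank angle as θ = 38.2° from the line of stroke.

3960

ω = 2π·1406/60 = 147.2 rad/s
For an in-line slider-crank, x = r cosθ + √(L² − r² sin²θ), so v = −rω sinθ·[1 + r cosθ/√(L² − r² sin²θ)].
With r = 0.0373 m, L = 0.177 m, θ = 38.2°: √(L² − r² sin²θ) = 0.17549 m.
v = −0.0373·147.2·0.61841·[1 + 0.0373·0.78586/0.17549] = -3.9635 m/s.
|v| = 3.9635 m/s = 3963.5 mm/s.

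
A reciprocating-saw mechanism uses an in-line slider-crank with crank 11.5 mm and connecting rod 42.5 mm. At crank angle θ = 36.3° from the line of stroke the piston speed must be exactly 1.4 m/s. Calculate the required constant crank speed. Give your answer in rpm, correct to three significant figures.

1610

For an in-line slider-crank, |v_piston| = rω|sinθ|·[1 + r cosθ/√(L² − r² sin²θ)].
With r = 0.0115 m, L = 0.0425 m, θ = 36.3°: the bracketed kinematic factor |dx/dθ| = 0.0083123 m.
ω = v/|dx/dθ| = 1.4/0.0083123 = 168.43 rad/s.
N = 60ω/(2π) = 1608.3 rpm.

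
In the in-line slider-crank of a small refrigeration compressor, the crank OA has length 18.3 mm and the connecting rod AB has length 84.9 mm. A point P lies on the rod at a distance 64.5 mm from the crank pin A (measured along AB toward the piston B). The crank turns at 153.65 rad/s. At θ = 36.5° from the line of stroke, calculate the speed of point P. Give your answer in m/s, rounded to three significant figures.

ω = 153.7 rad/s.  Crank-pin speed |V_A| = rω = 2.8118 m/s, perpendicular to OA.
Rod angle: sinφ = −(r/L) sinθ ⇒ φ = -7.366°; ω_rod = −rω cosθ/√(L²−r²sin²θ) = -26.844 rad/s.
V_P = V_A + ω_rod × AP, with AP = 0.0645 m along the rod.
Components: V_Px = −rω sinθ − a·ω_rod·sinφ = -1.8945 m/s;  V_Py = rω cosθ + a·ω_rod·cosφ = +0.54311 m/s.
|V_P| = √(V_Px² + V_Py²) = 1.9708 m/s.

1.97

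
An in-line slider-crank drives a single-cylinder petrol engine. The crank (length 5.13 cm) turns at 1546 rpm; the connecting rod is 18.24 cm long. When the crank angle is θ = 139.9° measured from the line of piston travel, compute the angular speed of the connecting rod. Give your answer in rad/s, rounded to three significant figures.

35.4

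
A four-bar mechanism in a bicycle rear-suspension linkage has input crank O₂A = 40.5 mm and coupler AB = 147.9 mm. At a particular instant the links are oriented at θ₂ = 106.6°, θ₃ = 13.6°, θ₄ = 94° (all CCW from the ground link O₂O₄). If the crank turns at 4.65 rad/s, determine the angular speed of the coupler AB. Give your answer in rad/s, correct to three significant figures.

ω₂ = 4.65 rad/s
Differentiating the loop-closure r₂e^{iθ₂}+r₃e^{iθ₃}=r₁+r₄e^{iθ₄} gives r₂ω₂e^{iθ₂}+r₃ω₃e^{iθ₃}=r₄ω₄e^{iθ₄}.
Eliminating the other unknown: ω₃ = r₂ω₂ sin(θ₄−θ₂) / [r₃ sin(θ₃−θ₄)].
Numerator sine = -0.21814; denominator sine = -0.98600.
Result = 0.0405·4.65·(-0.21814) / (0.1479·(-0.98600)) = +0.28171 rad/s; magnitude 0.28171 rad/s.

0.282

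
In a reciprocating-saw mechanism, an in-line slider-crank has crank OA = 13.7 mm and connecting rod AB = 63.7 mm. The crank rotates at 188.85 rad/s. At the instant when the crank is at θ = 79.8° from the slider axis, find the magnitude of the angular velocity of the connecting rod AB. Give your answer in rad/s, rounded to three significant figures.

7.36

ω = 188.8 rad/s
The rod makes angle φ with the slider axis where L sinφ = r sinθ; differentiating, L cosφ·φ̇ = r ω cosθ.
L cosφ = √(L² − r² sin²θ) = 0.062257 m.
|ω_rod| = r ω |cosθ| / √(L² − r² sin²θ) = 0.0137·188.8·0.17708/0.062257 = 7.3592 rad/s.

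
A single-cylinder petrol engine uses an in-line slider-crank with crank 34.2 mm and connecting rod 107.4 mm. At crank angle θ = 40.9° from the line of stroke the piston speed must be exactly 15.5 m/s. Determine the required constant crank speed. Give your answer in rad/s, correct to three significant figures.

For an in-line slider-crank, |v_piston| = rω|sinθ|·[1 + r cosθ/√(L² − r² sin²θ)].
With r = 0.0342 m, L = 0.1074 m, θ = 40.9°: the bracketed kinematic factor |dx/dθ| = 0.027903 m.
ω = v/|dx/dθ| = 15.5/0.027903 = 555.5 rad/s.

555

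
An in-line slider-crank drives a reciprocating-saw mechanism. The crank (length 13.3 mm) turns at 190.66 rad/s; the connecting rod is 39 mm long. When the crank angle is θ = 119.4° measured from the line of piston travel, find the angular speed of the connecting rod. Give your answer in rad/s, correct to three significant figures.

33.4

ω = 190.7 rad/s
The rod makes angle φ with the slider axis where L sinφ = r sinθ; differentiating, L cosφ·φ̇ = r ω cosθ.
L cosφ = √(L² − r² sin²θ) = 0.037239 m.
|ω_rod| = r ω |cosθ| / √(L² − r² sin²θ) = 0.0133·190.7·0.49090/0.037239 = 33.428 rad/s.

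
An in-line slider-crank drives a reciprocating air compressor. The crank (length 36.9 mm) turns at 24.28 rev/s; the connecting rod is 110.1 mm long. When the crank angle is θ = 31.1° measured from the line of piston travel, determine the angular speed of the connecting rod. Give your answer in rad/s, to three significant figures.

ω = 152.6 rad/s (converted from 24.28 rev/s).
The rod makes angle φ with the slider axis where L sinφ = r sinθ; differentiating, L cosφ·φ̇ = r ω cosθ.
L cosφ = √(L² − r² sin²θ) = 0.10844 m.
|ω_rod| = r ω |cosθ| / √(L² − r² sin²θ) = 0.0369·152.6·0.85627/0.10844 = 44.451 rad/s.

44.5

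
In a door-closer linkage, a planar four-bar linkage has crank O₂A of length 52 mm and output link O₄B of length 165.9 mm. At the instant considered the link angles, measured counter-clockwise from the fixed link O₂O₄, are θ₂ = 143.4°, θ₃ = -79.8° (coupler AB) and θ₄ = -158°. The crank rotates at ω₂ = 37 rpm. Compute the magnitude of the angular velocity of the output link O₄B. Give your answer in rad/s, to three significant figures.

ω₂ = 3.875 rad/s (from 37 rpm).
Differentiating the loop-closure r₂e^{iθ₂}+r₃e^{iθ₃}=r₁+r₄e^{iθ₄} gives r₂ω₂e^{iθ₂}+r₃ω₃e^{iθ₃}=r₄ω₄e^{iθ₄}.
Eliminating the other unknown: ω₄ = r₂ω₂ sin(θ₂−θ₃) / [r₄ sin(θ₄−θ₃)].
Numerator sine = -0.68455; denominator sine = -0.97887.
Result = 0.052·3.875·(-0.68455) / (0.1659·(-0.97887)) = +0.84931 rad/s; magnitude 0.84931 rad/s.

0.849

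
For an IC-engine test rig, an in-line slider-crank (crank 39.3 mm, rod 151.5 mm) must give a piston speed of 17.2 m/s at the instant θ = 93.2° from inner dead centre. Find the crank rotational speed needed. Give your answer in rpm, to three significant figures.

For an in-line slider-crank, |v_piston| = rω|sinθ|·[1 + r cosθ/√(L² − r² sin²θ)].
With r = 0.0393 m, L = 0.1515 m, θ = 93.2°: the bracketed kinematic factor |dx/dθ| = 0.03865 m.
ω = v/|dx/dθ| = 17.2/0.03865 = 445.01 rad/s.
N = 60ω/(2π) = 4249.6 rpm.

4250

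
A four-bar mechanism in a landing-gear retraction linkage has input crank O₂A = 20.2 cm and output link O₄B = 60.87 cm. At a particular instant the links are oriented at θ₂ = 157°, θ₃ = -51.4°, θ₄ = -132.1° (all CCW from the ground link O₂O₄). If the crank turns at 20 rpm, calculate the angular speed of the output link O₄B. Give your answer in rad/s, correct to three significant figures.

ω₂ = 2.094 rad/s (from 20 rpm).
Differentiating the loop-closure r₂e^{iθ₂}+r₃e^{iθ₃}=r₁+r₄e^{iθ₄} gives r₂ω₂e^{iθ₂}+r₃ω₃e^{iθ₃}=r₄ω₄e^{iθ₄}.
Eliminating the other unknown: ω₄ = r₂ω₂ sin(θ₂−θ₃) / [r₄ sin(θ₄−θ₃)].
Numerator sine = -0.47562; denominator sine = -0.98686.
Result = 0.202·2.094·(-0.47562) / (0.6087·(-0.98686)) = +0.33498 rad/s; magnitude 0.33498 rad/s.

0.335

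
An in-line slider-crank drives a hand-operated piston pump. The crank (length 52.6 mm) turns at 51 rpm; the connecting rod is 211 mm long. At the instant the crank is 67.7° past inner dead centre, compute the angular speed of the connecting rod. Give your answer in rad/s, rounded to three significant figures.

0.519

ω = 5.341 rad/s (converted from 51 rpm).
The rod makes angle φ with the slider axis where L sinφ = r sinθ; differentiating, L cosφ·φ̇ = r ω cosθ.
L cosφ = √(L² − r² sin²θ) = 0.20531 m.
|ω_rod| = r ω |cosθ| / √(L² − r² sin²θ) = 0.0526·5.341·0.37946/0.20531 = 0.5192 rad/s.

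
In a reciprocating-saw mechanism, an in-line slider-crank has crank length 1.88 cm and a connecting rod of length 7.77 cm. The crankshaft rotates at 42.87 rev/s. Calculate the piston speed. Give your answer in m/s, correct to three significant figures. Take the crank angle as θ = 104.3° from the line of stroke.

4.61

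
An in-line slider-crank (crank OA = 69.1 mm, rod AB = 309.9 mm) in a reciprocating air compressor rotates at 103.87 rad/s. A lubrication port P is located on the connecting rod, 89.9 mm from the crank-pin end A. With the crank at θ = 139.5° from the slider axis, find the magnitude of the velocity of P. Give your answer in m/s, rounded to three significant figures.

ω = 103.9 rad/s.  Crank-pin speed |V_A| = rω = 7.1774 m/s, perpendicular to OA.
Rod angle: sinφ = −(r/L) sinθ ⇒ φ = -8.326°; ω_rod = −rω cosθ/√(L²−r²sin²θ) = +17.799 rad/s.
V_P = V_A + ω_rod × AP, with AP = 0.0899 m along the rod.
Components: V_Px = −rω sinθ − a·ω_rod·sinφ = -4.4296 m/s;  V_Py = rω cosθ + a·ω_rod·cosφ = -3.8745 m/s.
|V_P| = √(V_Px² + V_Py²) = 5.885 m/s.

5.89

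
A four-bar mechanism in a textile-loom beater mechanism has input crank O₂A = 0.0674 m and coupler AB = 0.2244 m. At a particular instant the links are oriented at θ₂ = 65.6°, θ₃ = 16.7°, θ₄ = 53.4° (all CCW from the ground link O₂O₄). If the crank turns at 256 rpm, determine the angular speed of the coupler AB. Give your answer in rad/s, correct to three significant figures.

2.85

ω₂ = 26.81 rad/s (from 256 rpm).
Differentiating the loop-closure r₂e^{iθ₂}+r₃e^{iθ₃}=r₁+r₄e^{iθ₄} gives r₂ω₂e^{iθ₂}+r₃ω₃e^{iθ₃}=r₄ω₄e^{iθ₄}.
Eliminating the other unknown: ω₃ = r₂ω₂ sin(θ₄−θ₂) / [r₃ sin(θ₃−θ₄)].
Numerator sine = -0.21132; denominator sine = -0.59763.
Result = 0.0674·26.81·(-0.21132) / (0.2244·(-0.59763)) = +2.8473 rad/s; magnitude 2.8473 rad/s.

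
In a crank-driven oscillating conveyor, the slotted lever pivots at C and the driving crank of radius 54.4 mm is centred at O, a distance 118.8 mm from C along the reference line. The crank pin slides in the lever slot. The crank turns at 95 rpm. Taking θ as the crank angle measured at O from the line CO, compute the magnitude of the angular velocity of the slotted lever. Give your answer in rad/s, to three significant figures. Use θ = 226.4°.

ω = 9.948 rad/s (from 95 rpm).
Crank pin A relative to C: A = (d + r cosθ, r sinθ); lever angle φ = atan2(r sinθ, d + r cosθ).
Differentiating tanφ: φ̇ = rω(d cosθ + r)/(d² + r² + 2dr cosθ).
d² + r² + 2dr cosθ = |CA|² = 0.00815916 m²;  d cosθ + r = -0.027527 m.
|ω_lever| = |0.0544·9.948·-0.027527| / 0.00815916 = 1.8258 rad/s.

1.83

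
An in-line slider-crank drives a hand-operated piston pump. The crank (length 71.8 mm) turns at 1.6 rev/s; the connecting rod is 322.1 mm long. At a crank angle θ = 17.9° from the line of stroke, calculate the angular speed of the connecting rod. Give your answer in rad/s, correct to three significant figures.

2.14

ω = 10.05 rad/s (converted from 1.6 rev/s).
The rod makes angle φ with the slider axis where L sinφ = r sinθ; differentiating, L cosφ·φ̇ = r ω cosθ.
L cosφ = √(L² − r² sin²θ) = 0.32134 m.
|ω_rod| = r ω |cosθ| / √(L² − r² sin²θ) = 0.0718·10.05·0.95159/0.32134 = 2.1375 rad/s.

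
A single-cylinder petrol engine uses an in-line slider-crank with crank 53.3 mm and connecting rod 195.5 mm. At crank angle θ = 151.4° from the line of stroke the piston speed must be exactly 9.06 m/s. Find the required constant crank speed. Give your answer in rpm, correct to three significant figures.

4470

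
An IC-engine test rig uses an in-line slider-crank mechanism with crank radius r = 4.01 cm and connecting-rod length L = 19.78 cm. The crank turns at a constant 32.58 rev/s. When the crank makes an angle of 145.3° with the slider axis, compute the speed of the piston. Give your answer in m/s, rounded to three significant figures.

ω = 2π·32.6 = 204.7 rad/s
For an in-line slider-crank, x = r cosθ + √(L² − r² sin²θ), so v = −rω sinθ·[1 + r cosθ/√(L² − r² sin²θ)].
With r = 0.0401 m, L = 0.1978 m, θ = 145.3°: √(L² − r² sin²θ) = 0.19648 m.
v = −0.0401·204.7·0.56928·[1 + 0.0401·-0.82214/0.19648] = -3.8889 m/s.
|v| = 3.8889 m/s.

3.89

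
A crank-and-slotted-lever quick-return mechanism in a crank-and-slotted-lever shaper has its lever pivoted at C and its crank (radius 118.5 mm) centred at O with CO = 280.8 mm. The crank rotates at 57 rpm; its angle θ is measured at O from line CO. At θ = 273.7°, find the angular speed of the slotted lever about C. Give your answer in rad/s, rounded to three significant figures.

0.994

ω = 5.969 rad/s (from 57 rpm).
Crank pin A relative to C: A = (d + r cosθ, r sinθ); lever angle φ = atan2(r sinθ, d + r cosθ).
Differentiating tanφ: φ̇ = rω(d cosθ + r)/(d² + r² + 2dr cosθ).
d² + r² + 2dr cosθ = |CA|² = 0.0971855 m²;  d cosθ + r = +0.13662 m.
|ω_lever| = |0.1185·5.969·+0.13662| / 0.0971855 = 0.99434 rad/s.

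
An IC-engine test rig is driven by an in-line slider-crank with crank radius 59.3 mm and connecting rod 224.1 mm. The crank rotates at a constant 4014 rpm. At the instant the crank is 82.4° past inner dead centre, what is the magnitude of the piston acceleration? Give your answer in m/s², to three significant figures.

ω = 2π·4014/60 = 420.3 rad/s
x(θ) = r cosθ + √(L² − r² sin²θ); with ω constant, a = ω²·d²x/dθ².
d²x/dθ² = −r cosθ − r²(cos2θ)/√u − r⁴ sin²2θ/(4u^{3/2}),  u = L² − r² sin²θ = 0.0467658 m².
Substituting r = 0.0593 m, L = 0.2241 m, θ = 82.4°: d²x/dθ² = +0.0078282 m.
a = ω²·d²x/dθ² = (420.3)²·(+0.0078282) = +1383.2 m/s²;  |a| = 1383.2 m/s².

1380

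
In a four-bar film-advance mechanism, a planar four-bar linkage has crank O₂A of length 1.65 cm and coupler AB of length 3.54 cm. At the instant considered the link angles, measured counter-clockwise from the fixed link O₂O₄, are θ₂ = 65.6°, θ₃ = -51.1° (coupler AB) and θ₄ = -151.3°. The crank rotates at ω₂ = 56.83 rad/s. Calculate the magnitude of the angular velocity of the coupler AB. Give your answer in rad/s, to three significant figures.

16.2

ω₂ = 56.83 rad/s
Differentiating the loop-closure r₂e^{iθ₂}+r₃e^{iθ₃}=r₁+r₄e^{iθ₄} gives r₂ω₂e^{iθ₂}+r₃ω₃e^{iθ₃}=r₄ω₄e^{iθ₄}.
Eliminating the other unknown: ω₃ = r₂ω₂ sin(θ₄−θ₂) / [r₃ sin(θ₃−θ₄)].
Numerator sine = +0.60042; denominator sine = +0.98420.
Result = 0.0165·56.83·(+0.60042) / (0.0354·(+0.98420)) = +16.16 rad/s; magnitude 16.16 rad/s.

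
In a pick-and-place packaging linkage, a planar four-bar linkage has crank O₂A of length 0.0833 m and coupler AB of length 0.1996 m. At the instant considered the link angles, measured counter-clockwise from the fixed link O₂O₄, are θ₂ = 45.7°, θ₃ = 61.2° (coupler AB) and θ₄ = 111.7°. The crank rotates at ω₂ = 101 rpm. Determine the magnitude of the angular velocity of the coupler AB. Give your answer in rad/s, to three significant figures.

5.23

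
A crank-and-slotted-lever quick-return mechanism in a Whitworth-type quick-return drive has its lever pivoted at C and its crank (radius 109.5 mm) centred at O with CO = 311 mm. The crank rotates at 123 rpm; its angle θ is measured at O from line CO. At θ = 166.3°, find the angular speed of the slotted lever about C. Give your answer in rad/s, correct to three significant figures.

6.39

ω = 12.88 rad/s (from 123 rpm).
Crank pin A relative to C: A = (d + r cosθ, r sinθ); lever angle φ = atan2(r sinθ, d + r cosθ).
Differentiating tanφ: φ̇ = rω(d cosθ + r)/(d² + r² + 2dr cosθ).
d² + r² + 2dr cosθ = |CA|² = 0.04254 m²;  d cosθ + r = -0.19265 m.
|ω_lever| = |0.1095·12.88·-0.19265| / 0.04254 = 6.3874 rad/s.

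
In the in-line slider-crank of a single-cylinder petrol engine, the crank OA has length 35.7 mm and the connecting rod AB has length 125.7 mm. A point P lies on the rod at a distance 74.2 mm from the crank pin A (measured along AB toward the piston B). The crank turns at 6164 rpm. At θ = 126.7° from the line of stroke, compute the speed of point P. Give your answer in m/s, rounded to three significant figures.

ω = 645.5 rad/s.  Crank-pin speed |V_A| = rω = 23.044 m/s, perpendicular to OA.
Rod angle: sinφ = −(r/L) sinθ ⇒ φ = -13.162°; ω_rod = −rω cosθ/√(L²−r²sin²θ) = +112.52 rad/s.
V_P = V_A + ω_rod × AP, with AP = 0.0742 m along the rod.
Components: V_Px = −rω sinθ − a·ω_rod·sinφ = -16.575 m/s;  V_Py = rω cosθ + a·ω_rod·cosφ = -5.6424 m/s.
|V_P| = √(V_Px² + V_Py²) = 17.509 m/s.

17.5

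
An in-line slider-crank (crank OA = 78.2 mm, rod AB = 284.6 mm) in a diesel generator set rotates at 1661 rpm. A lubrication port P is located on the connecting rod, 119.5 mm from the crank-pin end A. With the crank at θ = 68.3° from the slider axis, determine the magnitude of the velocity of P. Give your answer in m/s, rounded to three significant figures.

ω = 173.9 rad/s.  Crank-pin speed |V_A| = rω = 13.602 m/s, perpendicular to OA.
Rod angle: sinφ = −(r/L) sinθ ⇒ φ = -14.791°; ω_rod = −rω cosθ/√(L²−r²sin²θ) = -18.277 rad/s.
V_P = V_A + ω_rod × AP, with AP = 0.1195 m along the rod.
Components: V_Px = −rω sinθ − a·ω_rod·sinφ = -13.196 m/s;  V_Py = rω cosθ + a·ω_rod·cosφ = +2.9176 m/s.
|V_P| = √(V_Px² + V_Py²) = 13.514 m/s.

13.5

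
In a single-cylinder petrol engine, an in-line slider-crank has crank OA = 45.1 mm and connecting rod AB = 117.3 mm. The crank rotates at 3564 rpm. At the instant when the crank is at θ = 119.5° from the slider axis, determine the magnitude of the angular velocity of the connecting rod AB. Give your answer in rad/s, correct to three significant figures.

ω = 373.2 rad/s (converted from 3564 rpm).
The rod makes angle φ with the slider axis where L sinφ = r sinθ; differentiating, L cosφ·φ̇ = r ω cosθ.
L cosφ = √(L² − r² sin²θ) = 0.11054 m.
|ω_rod| = r ω |cosθ| / √(L² − r² sin²θ) = 0.0451·373.2·0.49242/0.11054 = 74.985 rad/s.

75.0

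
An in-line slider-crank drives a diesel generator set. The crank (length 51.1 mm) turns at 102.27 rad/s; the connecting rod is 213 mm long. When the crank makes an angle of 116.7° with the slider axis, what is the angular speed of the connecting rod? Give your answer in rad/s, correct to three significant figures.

ω = 102.3 rad/s
The rod makes angle φ with the slider axis where L sinφ = r sinθ; differentiating, L cosφ·φ̇ = r ω cosθ.
L cosφ = √(L² − r² sin²θ) = 0.20805 m.
|ω_rod| = r ω |cosθ| / √(L² − r² sin²θ) = 0.0511·102.3·0.44932/0.20805 = 11.286 rad/s.

11.3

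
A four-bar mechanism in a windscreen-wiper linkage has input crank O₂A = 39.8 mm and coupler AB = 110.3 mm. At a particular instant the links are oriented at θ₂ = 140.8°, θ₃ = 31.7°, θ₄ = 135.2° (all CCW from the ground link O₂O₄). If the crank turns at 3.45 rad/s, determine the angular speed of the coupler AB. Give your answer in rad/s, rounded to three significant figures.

0.125

ω₂ = 3.45 rad/s
Differentiating the loop-closure r₂e^{iθ₂}+r₃e^{iθ₃}=r₁+r₄e^{iθ₄} gives r₂ω₂e^{iθ₂}+r₃ω₃e^{iθ₃}=r₄ω₄e^{iθ₄}.
Eliminating the other unknown: ω₃ = r₂ω₂ sin(θ₄−θ₂) / [r₃ sin(θ₃−θ₄)].
Numerator sine = -0.09758; denominator sine = -0.97237.
Result = 0.0398·3.45·(-0.09758) / (0.1103·(-0.97237)) = +0.12493 rad/s; magnitude 0.12493 rad/s.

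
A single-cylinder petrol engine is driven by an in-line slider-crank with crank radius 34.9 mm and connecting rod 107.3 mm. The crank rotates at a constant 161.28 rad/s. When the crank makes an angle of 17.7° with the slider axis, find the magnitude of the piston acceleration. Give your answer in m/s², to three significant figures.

1110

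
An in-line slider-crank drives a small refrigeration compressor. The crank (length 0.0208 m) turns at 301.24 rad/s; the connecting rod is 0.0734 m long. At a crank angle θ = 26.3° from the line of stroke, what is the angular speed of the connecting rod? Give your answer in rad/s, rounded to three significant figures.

77.1

ω = 301.2 rad/s
The rod makes angle φ with the slider axis where L sinφ = r sinθ; differentiating, L cosφ·φ̇ = r ω cosθ.
L cosφ = √(L² − r² sin²θ) = 0.072819 m.
|ω_rod| = r ω |cosθ| / √(L² − r² sin²θ) = 0.0208·301.2·0.89649/0.072819 = 77.139 rad/s.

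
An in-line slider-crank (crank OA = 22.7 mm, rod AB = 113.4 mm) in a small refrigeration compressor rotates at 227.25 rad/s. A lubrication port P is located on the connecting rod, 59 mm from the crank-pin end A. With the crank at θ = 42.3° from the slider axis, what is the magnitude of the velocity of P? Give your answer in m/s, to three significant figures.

4.17

ω = 227.2 rad/s.  Crank-pin speed |V_A| = rω = 5.1586 m/s, perpendicular to OA.
Rod angle: sinφ = −(r/L) sinθ ⇒ φ = -7.742°; ω_rod = −rω cosθ/√(L²−r²sin²θ) = -33.955 rad/s.
V_P = V_A + ω_rod × AP, with AP = 0.059 m along the rod.
Components: V_Px = −rω sinθ − a·ω_rod·sinφ = -3.7417 m/s;  V_Py = rω cosθ + a·ω_rod·cosφ = +1.8303 m/s.
|V_P| = √(V_Px² + V_Py²) = 4.1654 m/s.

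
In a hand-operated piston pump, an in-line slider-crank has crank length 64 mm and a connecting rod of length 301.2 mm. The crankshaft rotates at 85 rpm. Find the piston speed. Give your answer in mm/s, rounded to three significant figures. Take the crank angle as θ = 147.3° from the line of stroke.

252

ω = 2π·85/60 = 8.901 rad/s
For an in-line slider-crank, x = r cosθ + √(L² − r² sin²θ), so v = −rω sinθ·[1 + r cosθ/√(L² − r² sin²θ)].
With r = 0.064 m, L = 0.3012 m, θ = 147.3°: √(L² − r² sin²θ) = 0.29921 m.
v = −0.064·8.901·0.54024·[1 + 0.064·-0.84151/0.29921] = -0.25237 m/s.
|v| = 0.25237 m/s = 252.37 mm/s.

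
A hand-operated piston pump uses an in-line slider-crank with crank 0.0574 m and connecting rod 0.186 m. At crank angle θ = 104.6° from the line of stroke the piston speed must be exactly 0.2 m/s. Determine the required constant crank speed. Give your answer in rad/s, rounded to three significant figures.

3.92

For an in-line slider-crank, |v_piston| = rω|sinθ|·[1 + r cosθ/√(L² − r² sin²θ)].
With r = 0.0574 m, L = 0.186 m, θ = 104.6°: the bracketed kinematic factor |dx/dθ| = 0.051019 m.
ω = v/|dx/dθ| = 0.2/0.051019 = 3.9201 rad/s.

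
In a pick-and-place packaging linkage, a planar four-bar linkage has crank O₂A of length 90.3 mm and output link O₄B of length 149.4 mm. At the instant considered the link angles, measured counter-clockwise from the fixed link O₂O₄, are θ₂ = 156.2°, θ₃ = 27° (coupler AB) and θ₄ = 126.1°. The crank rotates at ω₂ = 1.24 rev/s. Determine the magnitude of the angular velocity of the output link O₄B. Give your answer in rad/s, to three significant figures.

ω₂ = 7.791 rad/s (from 1.24 rev/s).
Differentiating the loop-closure r₂e^{iθ₂}+r₃e^{iθ₃}=r₁+r₄e^{iθ₄} gives r₂ω₂e^{iθ₂}+r₃ω₃e^{iθ₃}=r₄ω₄e^{iθ₄}.
Eliminating the other unknown: ω₄ = r₂ω₂ sin(θ₂−θ₃) / [r₄ sin(θ₄−θ₃)].
Numerator sine = +0.77494; denominator sine = +0.98741.
Result = 0.0903·7.791·(+0.77494) / (0.1494·(+0.98741)) = +3.6958 rad/s; magnitude 3.6958 rad/s.

3.70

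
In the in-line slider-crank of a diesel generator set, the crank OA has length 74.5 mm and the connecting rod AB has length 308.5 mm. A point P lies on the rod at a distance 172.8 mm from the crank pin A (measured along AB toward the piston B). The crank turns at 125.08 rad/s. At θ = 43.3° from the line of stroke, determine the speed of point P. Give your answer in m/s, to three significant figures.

7.64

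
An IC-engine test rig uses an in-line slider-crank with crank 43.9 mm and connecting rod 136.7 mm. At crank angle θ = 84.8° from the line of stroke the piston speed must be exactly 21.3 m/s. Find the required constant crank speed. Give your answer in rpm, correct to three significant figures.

For an in-line slider-crank, |v_piston| = rω|sinθ|·[1 + r cosθ/√(L² − r² sin²θ)].
With r = 0.0439 m, L = 0.1367 m, θ = 84.8°: the bracketed kinematic factor |dx/dθ| = 0.045062 m.
ω = v/|dx/dθ| = 21.3/0.045062 = 472.68 rad/s.
N = 60ω/(2π) = 4513.7 rpm.

4510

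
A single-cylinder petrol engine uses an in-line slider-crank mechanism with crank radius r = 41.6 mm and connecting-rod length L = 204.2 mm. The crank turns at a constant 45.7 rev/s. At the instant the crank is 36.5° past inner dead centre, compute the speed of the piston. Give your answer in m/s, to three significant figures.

8.28

ω = 2π·45.7 = 287.1 rad/s
For an in-line slider-crank, x = r cosθ + √(L² − r² sin²θ), so v = −rω sinθ·[1 + r cosθ/√(L² − r² sin²θ)].
With r = 0.0416 m, L = 0.2042 m, θ = 36.5°: √(L² − r² sin²θ) = 0.2027 m.
v = −0.0416·287.1·0.59482·[1 + 0.0416·0.80386/0.2027] = -8.2774 m/s.
|v| = 8.2774 m/s.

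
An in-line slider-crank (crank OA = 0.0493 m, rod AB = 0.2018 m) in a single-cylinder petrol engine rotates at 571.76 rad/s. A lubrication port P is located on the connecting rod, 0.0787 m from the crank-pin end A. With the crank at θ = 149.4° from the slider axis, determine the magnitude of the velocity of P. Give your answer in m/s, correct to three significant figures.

19.8

ω = 571.8 rad/s.  Crank-pin speed |V_A| = rω = 28.188 m/s, perpendicular to OA.
Rod angle: sinφ = −(r/L) sinθ ⇒ φ = -7.144°; ω_rod = −rω cosθ/√(L²−r²sin²θ) = +121.17 rad/s.
V_P = V_A + ω_rod × AP, with AP = 0.0787 m along the rod.
Components: V_Px = −rω sinθ − a·ω_rod·sinφ = -13.163 m/s;  V_Py = rω cosθ + a·ω_rod·cosφ = -14.8 m/s.
|V_P| = √(V_Px² + V_Py²) = 19.807 m/s.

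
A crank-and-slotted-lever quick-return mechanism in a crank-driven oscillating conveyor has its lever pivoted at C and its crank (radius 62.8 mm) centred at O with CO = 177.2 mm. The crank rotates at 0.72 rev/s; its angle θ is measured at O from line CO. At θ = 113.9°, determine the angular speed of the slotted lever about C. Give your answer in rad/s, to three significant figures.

0.0970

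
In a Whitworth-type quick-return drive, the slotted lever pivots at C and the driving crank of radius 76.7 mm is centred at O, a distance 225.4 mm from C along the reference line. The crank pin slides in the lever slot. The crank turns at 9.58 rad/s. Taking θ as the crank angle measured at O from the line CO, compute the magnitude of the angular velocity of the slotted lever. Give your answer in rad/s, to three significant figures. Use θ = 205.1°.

ω = 9.58 rad/s
Crank pin A relative to C: A = (d + r cosθ, r sinθ); lever angle φ = atan2(r sinθ, d + r cosθ).
Differentiating tanφ: φ̇ = rω(d cosθ + r)/(d² + r² + 2dr cosθ).
d² + r² + 2dr cosθ = |CA|² = 0.0253768 m²;  d cosθ + r = -0.12742 m.
|ω_lever| = |0.0767·9.58·-0.12742| / 0.0253768 = 3.6893 rad/s.

3.69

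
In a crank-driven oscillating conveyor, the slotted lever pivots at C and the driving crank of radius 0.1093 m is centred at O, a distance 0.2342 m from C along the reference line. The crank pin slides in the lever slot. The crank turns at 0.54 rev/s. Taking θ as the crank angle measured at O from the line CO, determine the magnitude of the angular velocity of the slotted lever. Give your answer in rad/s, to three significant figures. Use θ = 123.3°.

0.185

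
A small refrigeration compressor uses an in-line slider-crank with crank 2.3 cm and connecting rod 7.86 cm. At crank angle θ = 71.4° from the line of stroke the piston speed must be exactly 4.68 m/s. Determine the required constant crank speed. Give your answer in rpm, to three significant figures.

1870

For an in-line slider-crank, |v_piston| = rω|sinθ|·[1 + r cosθ/√(L² − r² sin²θ)].
With r = 0.023 m, L = 0.0786 m, θ = 71.4°: the bracketed kinematic factor |dx/dθ| = 0.023916 m.
ω = v/|dx/dθ| = 4.68/0.023916 = 195.68 rad/s.
N = 60ω/(2π) = 1868.6 rpm.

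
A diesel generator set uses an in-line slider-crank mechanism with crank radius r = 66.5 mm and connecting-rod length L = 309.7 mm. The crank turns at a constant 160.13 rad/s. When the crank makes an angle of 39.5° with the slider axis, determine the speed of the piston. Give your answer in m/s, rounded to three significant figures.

7.91

ω = 160.1 rad/s
For an in-line slider-crank, x = r cosθ + √(L² − r² sin²θ), so v = −rω sinθ·[1 + r cosθ/√(L² − r² sin²θ)].
With r = 0.0665 m, L = 0.3097 m, θ = 39.5°: √(L² − r² sin²θ) = 0.3068 m.
v = −0.0665·160.1·0.63608·[1 + 0.0665·0.77162/0.3068] = -7.9062 m/s.
|v| = 7.9062 m/s.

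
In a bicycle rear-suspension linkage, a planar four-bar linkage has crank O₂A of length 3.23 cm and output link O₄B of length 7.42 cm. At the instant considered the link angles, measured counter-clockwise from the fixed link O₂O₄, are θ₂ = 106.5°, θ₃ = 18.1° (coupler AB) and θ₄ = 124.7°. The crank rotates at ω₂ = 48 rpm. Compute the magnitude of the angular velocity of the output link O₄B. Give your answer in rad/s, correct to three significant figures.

ω₂ = 5.027 rad/s (from 48 rpm).
Differentiating the loop-closure r₂e^{iθ₂}+r₃e^{iθ₃}=r₁+r₄e^{iθ₄} gives r₂ω₂e^{iθ₂}+r₃ω₃e^{iθ₃}=r₄ω₄e^{iθ₄}.
Eliminating the other unknown: ω₄ = r₂ω₂ sin(θ₂−θ₃) / [r₄ sin(θ₄−θ₃)].
Numerator sine = +0.99961; denominator sine = +0.95832.
Result = 0.0323·5.027·(+0.99961) / (0.0742·(+0.95832)) = +2.2824 rad/s; magnitude 2.2824 rad/s.

2.28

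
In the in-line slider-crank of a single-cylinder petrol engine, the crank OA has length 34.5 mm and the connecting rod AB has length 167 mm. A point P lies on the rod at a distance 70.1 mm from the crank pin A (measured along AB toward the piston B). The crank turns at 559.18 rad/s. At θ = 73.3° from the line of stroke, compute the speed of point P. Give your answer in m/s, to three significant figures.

19.2

ω = 559.2 rad/s.  Crank-pin speed |V_A| = rω = 19.292 m/s, perpendicular to OA.
Rod angle: sinφ = −(r/L) sinθ ⇒ φ = -11.413°; ω_rod = −rω cosθ/√(L²−r²sin²θ) = -33.865 rad/s.
V_P = V_A + ω_rod × AP, with AP = 0.0701 m along the rod.
Components: V_Px = −rω sinθ − a·ω_rod·sinφ = -18.948 m/s;  V_Py = rω cosθ + a·ω_rod·cosφ = +3.2167 m/s.
|V_P| = √(V_Px² + V_Py²) = 19.219 m/s.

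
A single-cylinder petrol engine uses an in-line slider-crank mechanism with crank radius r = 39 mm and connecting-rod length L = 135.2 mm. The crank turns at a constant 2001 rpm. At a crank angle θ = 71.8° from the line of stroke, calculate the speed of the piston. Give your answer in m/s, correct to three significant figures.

ω = 2π·2001/60 = 209.5 rad/s
For an in-line slider-crank, x = r cosθ + √(L² − r² sin²θ), so v = −rω sinθ·[1 + r cosθ/√(L² − r² sin²θ)].
With r = 0.039 m, L = 0.1352 m, θ = 71.8°: √(L² − r² sin²θ) = 0.13002 m.
v = −0.039·209.5·0.94997·[1 + 0.039·0.31233/0.13002] = -8.4907 m/s.
|v| = 8.4907 m/s.

8.49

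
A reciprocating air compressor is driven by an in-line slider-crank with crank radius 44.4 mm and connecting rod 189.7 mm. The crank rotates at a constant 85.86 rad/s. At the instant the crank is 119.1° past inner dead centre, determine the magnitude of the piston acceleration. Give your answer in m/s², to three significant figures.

ω = 85.86 rad/s
x(θ) = r cosθ + √(L² − r² sin²θ); with ω constant, a = ω²·d²x/dθ².
d²x/dθ² = −r cosθ − r²(cos2θ)/√u − r⁴ sin²2θ/(4u^{3/2}),  u = L² − r² sin²θ = 0.034481 m².
Substituting r = 0.0444 m, L = 0.1897 m, θ = 119.1°: d²x/dθ² = +0.027078 m.
a = ω²·d²x/dθ² = (85.86)²·(+0.027078) = +199.62 m/s²;  |a| = 199.62 m/s².

200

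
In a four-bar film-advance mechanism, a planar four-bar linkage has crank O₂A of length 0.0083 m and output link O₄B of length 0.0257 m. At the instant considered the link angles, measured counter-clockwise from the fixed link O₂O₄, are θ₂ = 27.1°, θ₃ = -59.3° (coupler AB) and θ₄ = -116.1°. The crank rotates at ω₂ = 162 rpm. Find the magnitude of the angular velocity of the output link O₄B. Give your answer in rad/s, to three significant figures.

ω₂ = 16.96 rad/s (from 162 rpm).
Differentiating the loop-closure r₂e^{iθ₂}+r₃e^{iθ₃}=r₁+r₄e^{iθ₄} gives r₂ω₂e^{iθ₂}+r₃ω₃e^{iθ₃}=r₄ω₄e^{iθ₄}.
Eliminating the other unknown: ω₄ = r₂ω₂ sin(θ₂−θ₃) / [r₄ sin(θ₄−θ₃)].
Numerator sine = +0.99803; denominator sine = -0.83676.
Result = 0.0083·16.96·(+0.99803) / (0.0257·(-0.83676)) = -6.5347 rad/s; magnitude 6.5347 rad/s.

6.53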